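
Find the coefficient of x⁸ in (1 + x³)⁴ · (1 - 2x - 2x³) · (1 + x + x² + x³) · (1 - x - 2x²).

(1 + x³)⁴ has coefficients 1,0,0,4,0,0,6,0,0 for degrees 0…8.
(1 - 2x - 2x³) has coefficients 1,-2,0,-2,0,0,0,0,0 for degrees 0…8.
Multiplying by (1 + x + x² + x³) gives running coefficients 1,-1,-1,-3,-4,-2,-2,0,0 for degrees 0…8.
Finally multiplying by (1 - x - 2x²), the product of all factors after the first has coefficients 1,-2,-2,0,1,8,8,6,4 for degrees 0…8.
[x⁸] = 1·4 + 4·8 + 6·(-2) = 24.

24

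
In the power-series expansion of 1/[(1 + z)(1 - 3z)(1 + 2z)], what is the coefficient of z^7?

882

Partial fractions give a closed form: a_n = (-1/4)·(-1)^n + (9/20)·3^n + (4/5)·(-2)^n.
At n = 7: a_7 = 882.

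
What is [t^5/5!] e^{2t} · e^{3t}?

The EGF product rule gives c_5 = Σ_{k_1+k_2=5} C(5; k_1,k_2) · ∏ g_i(k_i), where e^{2t} gives (2)^k; e^{3t} gives (3)^k.
g_1(k) for k = 0…5: 1, 2, 4, 8, 16, 32.
g_2(k) for k = 0…5: 1, 3, 9, 27, 81, 243.
c_5 = Σ_k C(5,k)·g_1(k)·g_2(5−k) = 1·1·243 + 5·2·81 + 10·4·27 + 10·8·9 + 5·16·3 + 1·32·1 = 243 + 810 + 1080 + 720 + 240 + 32 = 3125.

3125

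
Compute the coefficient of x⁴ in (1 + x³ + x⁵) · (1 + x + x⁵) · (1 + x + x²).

2

(1 + x³ + x⁵) has coefficients 1,0,0,1,0 for degrees 0…4.
(1 + x + x⁵) has coefficients 1,1,0,0,0 for degrees 0…4.
Finally multiplying by (1 + x + x²), the product of all factors after the first has coefficients 1,2,2,1,0 for degrees 0…4.
[x⁴] = 1·0 + 1·2 = 2.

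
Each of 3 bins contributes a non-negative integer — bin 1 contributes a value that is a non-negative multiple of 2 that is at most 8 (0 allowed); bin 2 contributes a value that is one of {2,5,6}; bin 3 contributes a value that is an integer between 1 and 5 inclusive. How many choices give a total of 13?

The generating function for the choices is (1 + x² + x⁴ + x⁶ + x⁸)·(x² + x⁵ + x⁶)·(x + x² + x³ + x⁴ + x⁵); the count is [x¹³].
(1 + x² + x⁴ + x⁶ + x⁸) has coefficients 1,0,1,0,1,0,1,0,1 for degrees 0…8.
(x² + x⁵ + x⁶) has coefficients 0,0,1,0,0,1,1,0,0,0,0,0,0,0 for degrees 0…13.
Finally multiplying by (x + x² + x³ + x⁴ + x⁵), the product of all factors after the first has coefficients 0,0,0,1,1,1,2,3,2,2,2,1,0,0 for degrees 0…13.
[x¹³] = 1·0 + 1·1 + 1·2 + 1·3 + 1·1 = 7.

7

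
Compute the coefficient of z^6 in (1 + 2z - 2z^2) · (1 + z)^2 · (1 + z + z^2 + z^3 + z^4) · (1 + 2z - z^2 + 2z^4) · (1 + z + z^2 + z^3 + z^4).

(1 + 2z - 2z^2) has coefficients 1,2,-2 for degrees 0…2.
(1 + z)^2 has coefficients 1,2,1,0,0,0,0 for degrees 0…6.
Multiplying by (1 + z + z^2 + z^3 + z^4) gives running coefficients 1,3,4,4,4,3,1 for degrees 0…6.
Multiplying by (1 + 2z - z^2 + 2z^4) gives running coefficients 1,5,9,9,10,13,11 for degrees 0…6.
Finally multiplying by (1 + z + z^2 + z^3 + z^4), the product of all factors after the first has coefficients 1,6,15,24,34,46,52 for degrees 0…6.
[z^6] = 1·52 + 2·46 − 2·34 = 76.

76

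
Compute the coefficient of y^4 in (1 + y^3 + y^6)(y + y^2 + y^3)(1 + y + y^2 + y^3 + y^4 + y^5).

4

(1 + y^3 + y^6) has coefficients 1,0,0,1,0 for degrees 0…4.
(y + y^2 + y^3) has coefficients 0,1,1,1,0 for degrees 0…4.
Finally multiplying by (1 + y + y^2 + y^3 + y^4 + y^5), the product of all factors after the first has coefficients 0,1,2,3,3 for degrees 0…4.
[y^4] = 1·3 + 1·1 = 4.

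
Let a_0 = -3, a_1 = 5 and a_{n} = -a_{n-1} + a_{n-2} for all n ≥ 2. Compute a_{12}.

-987

The ordinary generating function has denominator 1 + t - t^2.
Iterating the recurrence: a_0,…,a_{12} = -3, 5, -8, 13, -21, 34, -55, 89, -144, 233, -377, 610, -987.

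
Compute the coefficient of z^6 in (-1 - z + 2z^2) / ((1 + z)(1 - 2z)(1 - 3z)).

-1737

Partial fractions give a closed form: a_n = (1/6)·(-1)^n + (4/3)·2^n + (-5/2)·3^n.
At n = 6: a_6 = -1737.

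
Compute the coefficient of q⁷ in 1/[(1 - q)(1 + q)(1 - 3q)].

2460

Partial fractions give a closed form: a_n = (-1/4)·1^n + (1/8)·(-1)^n + (9/8)·3^n.
At n = 7: a_7 = 2460.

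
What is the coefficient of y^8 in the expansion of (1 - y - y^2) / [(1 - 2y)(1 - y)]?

The denominator gives the recurrence a_n = 3a_(n−1) − 2a_(n−2) for n ≥ 3; the numerator fixes a_0 = 1, a_1 = 2, a_2 = 3.
Iterating: 1, 2, 3, 5, 9, 17, 33, 65, 129, so a_8 = 129.

129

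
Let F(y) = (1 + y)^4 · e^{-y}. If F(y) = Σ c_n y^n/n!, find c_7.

-225

The EGF product rule gives c_7 = Σ_{k_1+k_2=7} C(7; k_1,k_2) · ∏ g_i(k_i), where (1+y)^4 gives the falling factorial (4)_k; e^{-y} gives (-1)^k.
g_1(k) for k = 0…7: 1, 4, 12, 24, 24, 0, 0, 0.
g_2(k) for k = 0…7: 1, -1, 1, -1, 1, -1, 1, -1.
c_7 = Σ_k C(7,k)·g_1(k)·g_2(7−k) = 1·1·(-1) + 7·4·1 + 21·12·(-1) + 35·24·1 + 35·24·(-1) = −1 + 28 − 252 + 840 − 840 = -225.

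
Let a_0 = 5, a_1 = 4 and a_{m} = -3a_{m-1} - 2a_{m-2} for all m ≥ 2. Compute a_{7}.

The ordinary generating function has denominator 1 + 3t + 2t^2.
Iterating the recurrence: a_0,…,a_{7} = 5, 4, -22, 58, -130, 274, -562, 1138.

1138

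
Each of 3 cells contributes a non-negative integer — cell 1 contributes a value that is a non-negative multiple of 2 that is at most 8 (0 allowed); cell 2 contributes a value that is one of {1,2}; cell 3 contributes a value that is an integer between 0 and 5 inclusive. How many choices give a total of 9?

6

The generating function for the choices is (1 + z^2 + z^4 + z^6 + z^8)·(z + z^2)·(1 + z + z^2 + z^3 + z^4 + z^5); the count is [z^9].
(1 + z^2 + z^4 + z^6 + z^8) has coefficients 1,0,1,0,1,0,1,0,1 for degrees 0…8.
(z + z^2) has coefficients 0,1,1,0,0,0,0,0,0,0 for degrees 0…9.
Finally multiplying by (1 + z + z^2 + z^3 + z^4 + z^5), the product of all factors after the first has coefficients 0,1,2,2,2,2,2,1,0,0 for degrees 0…9.
[z^9] = 1·0 + 1·1 + 1·2 + 1·2 + 1·1 = 6.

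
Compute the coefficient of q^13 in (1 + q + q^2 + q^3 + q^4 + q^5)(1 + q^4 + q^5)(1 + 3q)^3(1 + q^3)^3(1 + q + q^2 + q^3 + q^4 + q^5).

(1 + q + q^2 + q^3 + q^4 + q^5) has coefficients 1,1,1,1,1,1 for degrees 0…5.
(1 + q^4 + q^5) has coefficients 1,0,0,0,1,1,0,0,0,0,0,0,0,0 for degrees 0…13.
Multiplying by (1 + 3q)^3 gives running coefficients 1,9,27,27,1,10,36,54,27,0,0,0,0,0 for degrees 0…13.
Multiplying by (1 + q^3)^3 gives running coefficients 1,9,27,30,28,91,120,84,138,190,174,138,135,163 for degrees 0…13.
Finally multiplying by (1 + q + q^2 + q^3 + q^4 + q^5), the product of all factors after the first has coefficients 1,10,37,67,95,186,305,380,491,651,797,844,859,938 for degrees 0…13.
[q^13] = 1·938 + 1·859 + 1·844 + 1·797 + 1·651 + 1·491 = 4580.

4580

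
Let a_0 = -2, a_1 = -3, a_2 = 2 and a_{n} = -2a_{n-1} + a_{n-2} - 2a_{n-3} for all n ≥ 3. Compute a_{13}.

-85763

The ordinary generating function has denominator 1 + 2y - y^2 + 2y^3.
Iterating the recurrence: a_0,…,a_{13} = -2, -3, 2, -3, 14, -35, 90, -243, 646, -1715, 4562, -12131, 32254, -85763.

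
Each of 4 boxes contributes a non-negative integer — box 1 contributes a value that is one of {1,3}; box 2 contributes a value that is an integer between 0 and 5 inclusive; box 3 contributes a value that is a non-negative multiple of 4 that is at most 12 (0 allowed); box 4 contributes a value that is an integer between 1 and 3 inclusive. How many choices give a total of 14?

9

The generating function for the choices is (t + t^3)·(1 + t + t^2 + t^3 + t^4 + t^5)·(1 + t^4 + t^8 + t^12)·(t + t^2 + t^3); the count is [t^14].
(t + t^3) has coefficients 0,1,0,1 for degrees 0…3.
(1 + t + t^2 + t^3 + t^4 + t^5) has coefficients 1,1,1,1,1,1,0,0,0,0,0,0,0,0,0 for degrees 0…14.
Multiplying by (1 + t^4 + t^8 + t^12) gives running coefficients 1,1,1,1,2,2,1,1,2,2,1,1,2,2,1 for degrees 0…14.
Finally multiplying by (t + t^2 + t^3), the product of all factors after the first has coefficients 0,1,2,3,3,4,5,5,4,4,5,5,4,4,5 for degrees 0…14.
[t^14] = 1·4 + 1·5 = 9.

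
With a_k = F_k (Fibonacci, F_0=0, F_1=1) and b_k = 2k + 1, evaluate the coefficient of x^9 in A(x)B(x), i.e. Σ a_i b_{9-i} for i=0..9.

This is [x^9] in the product of the two ordinary generating functions.
Σ = 0·19 + 1·17 + 1·15 + 2·13 + 3·11 + 5·9 + 8·7 + 13·5 + 21·3 + 34·1 = 354.

354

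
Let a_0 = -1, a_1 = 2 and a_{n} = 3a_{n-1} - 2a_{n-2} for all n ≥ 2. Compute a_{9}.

The ordinary generating function has denominator 1 - 3x + 2x^2.
Iterating the recurrence: a_0,…,a_{9} = -1, 2, 8, 20, 44, 92, 188, 380, 764, 1532.

1532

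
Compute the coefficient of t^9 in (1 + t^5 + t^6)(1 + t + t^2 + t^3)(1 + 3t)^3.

127

(1 + t^5 + t^6) has coefficients 1,0,0,0,0,1,1 for degrees 0…6.
(1 + t + t^2 + t^3) has coefficients 1,1,1,1,0,0,0,0,0,0 for degrees 0…9.
Finally multiplying by (1 + 3t)^3, the product of all factors after the first has coefficients 1,10,37,64,63,54,27,0,0,0 for degrees 0…9.
[t^9] = 1·0 + 1·63 + 1·64 = 127.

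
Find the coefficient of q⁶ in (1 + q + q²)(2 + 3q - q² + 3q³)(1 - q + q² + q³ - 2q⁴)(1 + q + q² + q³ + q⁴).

(1 + q + q²) has coefficients 1,1,1 for degrees 0…2.
(2 + 3q - q² + 3q³) has coefficients 2,3,-1,3,0,0,0 for degrees 0…6.
Multiplying by (1 - q + q² + q³ - 2q⁴) gives running coefficients 2,1,-2,9,-5,-4,5 for degrees 0…6.
Finally multiplying by (1 + q + q² + q³ + q⁴), the product of all factors after the first has coefficients 2,3,1,10,5,-1,3 for degrees 0…6.
[q⁶] = 1·3 + 1·(-1) + 1·5 = 7.

7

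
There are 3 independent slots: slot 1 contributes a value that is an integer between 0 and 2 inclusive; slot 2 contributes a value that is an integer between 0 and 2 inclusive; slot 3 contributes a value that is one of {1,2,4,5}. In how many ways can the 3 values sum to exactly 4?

6

The generating function for the choices is (1 + z + z^2)·(1 + z + z^2)·(z + z^2 + z^4 + z^5); the count is [z^4].
(1 + z + z^2) has coefficients 1,1,1 for degrees 0…2.
(1 + z + z^2) has coefficients 1,1,1,0,0 for degrees 0…4.
Finally multiplying by (z + z^2 + z^4 + z^5), the product of all factors after the first has coefficients 0,1,2,2,2 for degrees 0…4.
[z^4] = 1·2 + 1·2 + 1·2 = 6.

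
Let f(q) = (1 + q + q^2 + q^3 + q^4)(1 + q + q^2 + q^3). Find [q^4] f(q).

(1 + q + q^2 + q^3 + q^4) has coefficients 1,1,1,1,1 for degrees 0…4.
(1 + q + q^2 + q^3) has coefficients 1,1,1,1,0 for degrees 0…4.
[q^4] = 1·0 + 1·1 + 1·1 + 1·1 + 1·1 = 4.

4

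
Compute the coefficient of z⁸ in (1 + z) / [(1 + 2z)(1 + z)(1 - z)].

Partial fractions give a closed form: a_n = (2/3)·(-2)^n + (1/3)·1^n.
At n = 8: a_8 = 171.

171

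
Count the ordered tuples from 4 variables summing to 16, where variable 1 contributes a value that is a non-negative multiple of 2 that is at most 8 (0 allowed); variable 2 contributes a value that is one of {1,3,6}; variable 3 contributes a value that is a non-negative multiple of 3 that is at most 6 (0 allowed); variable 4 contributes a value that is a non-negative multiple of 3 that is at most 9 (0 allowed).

The generating function for the choices is (1 + x² + x⁴ + x⁶ + x⁸)·(x + x³ + x⁶)·(1 + x³ + x⁶)·(1 + x³ + x⁶ + x⁹); the count is [x¹⁶].
(1 + x² + x⁴ + x⁶ + x⁸) has coefficients 1,0,1,0,1,0,1,0,1 for degrees 0…8.
(x + x³ + x⁶) has coefficients 0,1,0,1,0,0,1,0,0,0,0,0,0,0,0,0,0 for degrees 0…16.
Multiplying by (1 + x³ + x⁶) gives running coefficients 0,1,0,1,1,0,2,1,0,2,0,0,1,0,0,0,0 for degrees 0…16.
Finally multiplying by (1 + x³ + x⁶ + x⁹), the product of all factors after the first has coefficients 0,1,0,1,2,0,3,3,0,5,3,0,6,2,0,5,1 for degrees 0…16.
[x¹⁶] = 1·1 + 1·0 + 1·6 + 1·3 + 1·0 = 10.

10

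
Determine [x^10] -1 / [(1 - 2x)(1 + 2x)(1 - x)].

-1365

Partial fractions give a closed form: a_n = (-1)·2^n + (-1/3)·(-2)^n + (1/3)·1^n.
At n = 10: a_10 = -1365.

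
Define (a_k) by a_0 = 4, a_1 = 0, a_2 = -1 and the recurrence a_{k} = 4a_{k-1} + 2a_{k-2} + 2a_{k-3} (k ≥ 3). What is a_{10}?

The ordinary generating function has denominator 1 - 4q - 2q^2 - 2q^3.
Iterating the recurrence: a_0,…,a_{10} = 4, 0, -1, 4, 14, 62, 284, 1288, 5844, 26520, 120344.

120344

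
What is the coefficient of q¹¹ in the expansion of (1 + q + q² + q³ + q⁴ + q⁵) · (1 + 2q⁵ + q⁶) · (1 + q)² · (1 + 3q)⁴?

(1 + q + q² + q³ + q⁴ + q⁵) has coefficients 1,1,1,1,1,1 for degrees 0…5.
(1 + 2q⁵ + q⁶) has coefficients 1,0,0,0,0,2,1,0,0,0,0,0 for degrees 0…11.
Multiplying by (1 + q)² gives running coefficients 1,2,1,0,0,2,5,4,1,0,0,0 for degrees 0…11.
Finally multiplying by (1 + 3q)⁴, the product of all factors after the first has coefficients 1,14,79,228,351,272,110,172,535,930,891,432 for degrees 0…11.
[q¹¹] = 1·432 + 1·891 + 1·930 + 1·535 + 1·172 + 1·110 = 3070.

3070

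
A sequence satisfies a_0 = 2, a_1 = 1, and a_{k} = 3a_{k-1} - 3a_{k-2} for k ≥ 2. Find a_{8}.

The ordinary generating function has denominator 1 - 3z + 3z^2.
Iterating the recurrence: a_0,…,a_{8} = 2, 1, -3, -12, -27, -45, -54, -27, 81.

81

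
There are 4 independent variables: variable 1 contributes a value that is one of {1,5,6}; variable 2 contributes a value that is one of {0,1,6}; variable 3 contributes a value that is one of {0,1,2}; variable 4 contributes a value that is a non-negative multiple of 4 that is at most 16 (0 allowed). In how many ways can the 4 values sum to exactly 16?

7

The generating function for the choices is (y + y⁵ + y⁶)·(1 + y + y⁶)·(1 + y + y²)·(1 + y⁴ + y⁸ + y¹² + y¹⁶); the count is [y¹⁶].
(y + y⁵ + y⁶) has coefficients 0,1,0,0,0,1,1 for degrees 0…6.
(1 + y + y⁶) has coefficients 1,1,0,0,0,0,1,0,0,0,0,0,0,0,0,0,0 for degrees 0…16.
Multiplying by (1 + y + y²) gives running coefficients 1,2,2,1,0,0,1,1,1,0,0,0,0,0,0,0,0 for degrees 0…16.
Finally multiplying by (1 + y⁴ + y⁸ + y¹² + y¹⁶), the product of all factors after the first has coefficients 1,2,2,1,1,2,3,2,2,2,3,2,2,2,3,2,2 for degrees 0…16.
[y¹⁶] = 1·2 + 1·2 + 1·3 = 7.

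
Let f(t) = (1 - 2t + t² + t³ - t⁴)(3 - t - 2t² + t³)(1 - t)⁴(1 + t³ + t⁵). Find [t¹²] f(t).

8

(1 - 2t + t² + t³ - t⁴) has coefficients 1,-2,1,1,-1 for degrees 0…4.
(3 - t - 2t² + t³) has coefficients 3,-1,-2,1,0,0,0,0,0,0,0,0,0 for degrees 0…12.
Multiplying by (1 - t)⁴ gives running coefficients 3,-13,20,-9,-9,13,-6,1,0,0,0,0,0 for degrees 0…12.
Finally multiplying by (1 + t³ + t⁵), the product of all factors after the first has coefficients 3,-13,20,-6,-22,36,-28,12,4,-15,14,-6,1 for degrees 0…12.
[t¹²] = 1·1 − 2·(-6) + 1·14 + 1·(-15) − 1·4 = 8.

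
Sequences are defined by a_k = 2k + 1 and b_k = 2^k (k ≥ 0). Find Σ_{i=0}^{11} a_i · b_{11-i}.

12261

Write out a_i and b_{11-i} for i = 0,…,11 and sum the products.
Σ = 1·2048 + 3·1024 + 5·512 + 7·256 + 9·128 + 11·64 + 13·32 + 15·16 + 17·8 + 19·4 + 21·2 + 23·1 = 12261.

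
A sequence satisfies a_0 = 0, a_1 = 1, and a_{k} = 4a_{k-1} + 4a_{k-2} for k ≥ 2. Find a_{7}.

The ordinary generating function has denominator 1 - 4z - 4z^2.
Iterating the recurrence: a_0,…,a_{7} = 0, 1, 4, 20, 96, 464, 2240, 10816.

10816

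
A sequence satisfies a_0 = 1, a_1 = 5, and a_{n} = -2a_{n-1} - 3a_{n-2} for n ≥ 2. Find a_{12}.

The ordinary generating function has denominator 1 + 2y + 3y^2.
Iterating the recurrence: a_0,…,a_{12} = 1, 5, -13, 11, 17, -67, 83, 35, -319, 533, -109, -1381, 3089.

3089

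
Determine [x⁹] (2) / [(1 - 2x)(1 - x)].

2046

The denominator gives the recurrence a_n = 3a_(n−1) − 2a_(n−2) for n ≥ 2; the numerator fixes a_0 = 2, a_1 = 6.
Iterating: 2, 6, 14, 30, 62, 126, 254, 510, 1022, 2046, so a_9 = 2046.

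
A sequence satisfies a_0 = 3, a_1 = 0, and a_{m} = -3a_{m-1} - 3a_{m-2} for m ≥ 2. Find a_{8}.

243

The ordinary generating function has denominator 1 + 3x + 3x^2.
Iterating the recurrence: a_0,…,a_{8} = 3, 0, -9, 27, -54, 81, -81, 0, 243.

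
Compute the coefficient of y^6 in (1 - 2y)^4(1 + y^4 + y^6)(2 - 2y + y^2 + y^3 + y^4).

(1 - 2y)^4 has coefficients 1,-8,24,-32,16 for degrees 0…4.
(1 + y^4 + y^6) has coefficients 1,0,0,0,1,0,1 for degrees 0…6.
Finally multiplying by (2 - 2y + y^2 + y^3 + y^4), the product of all factors after the first has coefficients 2,-2,1,1,3,-2,3 for degrees 0…6.
[y^6] = 1·3 − 8·(-2) + 24·3 − 32·1 + 16·1 = 75.

75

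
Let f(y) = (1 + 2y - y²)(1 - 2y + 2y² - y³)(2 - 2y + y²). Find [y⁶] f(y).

-6

(1 + 2y - y²) has coefficients 1,2,-1 for degrees 0…2.
(1 - 2y + 2y² - y³) has coefficients 1,-2,2,-1,0,0,0 for degrees 0…6.
Finally multiplying by (2 - 2y + y²), the product of all factors after the first has coefficients 2,-6,9,-8,4,-1,0 for degrees 0…6.
[y⁶] = 1·0 + 2·(-1) − 1·4 = -6.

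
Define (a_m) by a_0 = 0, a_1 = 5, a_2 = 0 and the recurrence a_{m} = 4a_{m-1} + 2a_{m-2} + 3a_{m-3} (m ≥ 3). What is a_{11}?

2218860

The ordinary generating function has denominator 1 - 4t - 2t^2 - 3t^3.
Iterating the recurrence: a_0,…,a_{11} = 0, 5, 0, 10, 55, 240, 1100, 5045, 23100, 105790, 484495, 2218860.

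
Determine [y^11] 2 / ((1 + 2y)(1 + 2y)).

-49152

The denominator gives the recurrence a_n = −4a_(n−1) − 4a_(n−2) for n ≥ 2; the numerator fixes a_0 = 2, a_1 = -8.
Iterating: 2, -8, 24, -64, 160, -384, 896, -2048, 4608, -10240, 22528, -49152, so a_11 = -49152.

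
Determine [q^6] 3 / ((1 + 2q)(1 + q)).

Partial fractions give a closed form: a_n = (6)·(-2)^n + (-3)·(-1)^n.
At n = 6: a_6 = 381.

381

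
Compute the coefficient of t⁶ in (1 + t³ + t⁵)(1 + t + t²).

(1 + t³ + t⁵) has coefficients 1,0,0,1,0,1 for degrees 0…5.
(1 + t + t²) has coefficients 1,1,1,0,0,0,0 for degrees 0…6.
[t⁶] = 1·0 + 1·0 + 1·1 = 1.

1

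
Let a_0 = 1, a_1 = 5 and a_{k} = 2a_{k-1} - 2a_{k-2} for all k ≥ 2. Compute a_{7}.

-24

The ordinary generating function has denominator 1 - 2y + 2y^2.
Iterating the recurrence: a_0,…,a_{7} = 1, 5, 8, 6, -4, -20, -32, -24.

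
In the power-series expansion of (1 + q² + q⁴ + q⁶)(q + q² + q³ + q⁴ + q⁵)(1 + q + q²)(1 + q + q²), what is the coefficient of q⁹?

(1 + q² + q⁴ + q⁶) has coefficients 1,0,1,0,1,0,1 for degrees 0…6.
(q + q² + q³ + q⁴ + q⁵) has coefficients 0,1,1,1,1,1,0,0,0,0 for degrees 0…9.
Multiplying by (1 + q + q²) gives running coefficients 0,1,2,3,3,3,2,1,0,0 for degrees 0…9.
Finally multiplying by (1 + q + q²), the product of all factors after the first has coefficients 0,1,3,6,8,9,8,6,3,1 for degrees 0…9.
[q⁹] = 1·1 + 1·6 + 1·9 + 1·6 = 22.

22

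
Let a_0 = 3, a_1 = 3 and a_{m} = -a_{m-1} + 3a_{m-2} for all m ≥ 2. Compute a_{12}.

5667

The ordinary generating function has denominator 1 + y - 3y^2.
Iterating the recurrence: a_0,…,a_{12} = 3, 3, 6, 3, 15, -6, 51, -69, 222, -429, 1095, -2382, 5667.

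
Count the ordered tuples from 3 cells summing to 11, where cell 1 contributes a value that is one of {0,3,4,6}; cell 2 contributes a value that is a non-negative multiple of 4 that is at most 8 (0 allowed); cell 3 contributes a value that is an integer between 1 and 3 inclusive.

3

The generating function for the choices is (1 + y^3 + y^4 + y^6)·(1 + y^4 + y^8)·(y + y^2 + y^3); the count is [y^11].
(1 + y^3 + y^4 + y^6) has coefficients 1,0,0,1,1,0,1 for degrees 0…6.
(1 + y^4 + y^8) has coefficients 1,0,0,0,1,0,0,0,1,0,0,0 for degrees 0…11.
Finally multiplying by (y + y^2 + y^3), the product of all factors after the first has coefficients 0,1,1,1,0,1,1,1,0,1,1,1 for degrees 0…11.
[y^11] = 1·1 + 1·0 + 1·1 + 1·1 = 3.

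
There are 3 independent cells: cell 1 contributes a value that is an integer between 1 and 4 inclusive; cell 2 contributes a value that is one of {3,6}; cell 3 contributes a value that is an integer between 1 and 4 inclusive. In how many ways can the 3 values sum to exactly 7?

The generating function for the choices is (z + z^2 + z^3 + z^4)·(z^3 + z^6)·(z + z^2 + z^3 + z^4); the count is [z^7].
(z + z^2 + z^3 + z^4) has coefficients 0,1,1,1,1 for degrees 0…4.
(z^3 + z^6) has coefficients 0,0,0,1,0,0,1,0 for degrees 0…7.
Finally multiplying by (z + z^2 + z^3 + z^4), the product of all factors after the first has coefficients 0,0,0,0,1,1,1,2 for degrees 0…7.
[z^7] = 1·1 + 1·1 + 1·1 + 1·0 = 3.

3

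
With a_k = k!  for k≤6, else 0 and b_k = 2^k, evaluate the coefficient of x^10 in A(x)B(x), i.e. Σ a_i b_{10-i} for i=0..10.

19712

The convolution is the t^10 coefficient of A(t)B(t).
Σ = 1·1024 + 1·512 + 2·256 + 6·128 + 24·64 + 120·32 + 720·16 + 0·8 + 0·4 + 0·2 + 0·1 = 19712.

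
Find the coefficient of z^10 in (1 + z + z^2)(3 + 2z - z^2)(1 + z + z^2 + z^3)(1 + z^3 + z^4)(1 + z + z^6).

23

(1 + z + z^2) has coefficients 1,1,1 for degrees 0…2.
(3 + 2z - z^2) has coefficients 3,2,-1,0,0,0,0,0,0,0,0 for degrees 0…10.
Multiplying by (1 + z + z^2 + z^3) gives running coefficients 3,5,4,4,1,-1,0,0,0,0,0 for degrees 0…10.
Multiplying by (1 + z^3 + z^4) gives running coefficients 3,5,4,7,9,8,8,5,0,-1,0 for degrees 0…10.
Finally multiplying by (1 + z + z^6), the product of all factors after the first has coefficients 3,8,9,11,16,17,19,18,9,6,8 for degrees 0…10.
[z^10] = 1·8 + 1·6 + 1·9 = 23.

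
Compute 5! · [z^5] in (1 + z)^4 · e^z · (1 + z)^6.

63591

The EGF product rule gives c_5 = Σ_{k_1+k_2+k_3=5} C(5; k_1,k_2,k_3) · ∏ g_i(k_i), where (1+z)^4 gives the falling factorial (4)_k; e^z gives (1)^k; (1+z)^6 gives the falling factorial (6)_k.
g_1(k) for k = 0…5: 1, 4, 12, 24, 24, 0.
g_2(k) for k = 0…5: 1, 1, 1, 1, 1, 1.
g_3(k) for k = 0…5: 1, 6, 30, 120, 360, 720.
First combine the last two factors: h(k) = Σ_j C(k,j)·g_2(j)·g_3(k−j) for k = 0…5: 1, 7, 43, 229, 1045, 4051.
c_5 = Σ_k C(5,k)·g_1(k)·h(5−k) = 1·1·4051 + 5·4·1045 + 10·12·229 + 10·24·43 + 5·24·7 = 4051 + 20900 + 27480 + 10320 + 840 = 63591.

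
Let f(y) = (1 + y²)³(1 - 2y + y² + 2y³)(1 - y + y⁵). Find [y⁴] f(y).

(1 + y²)³ has coefficients 1,0,3,0,3 for degrees 0…4.
(1 - 2y + y² + 2y³) has coefficients 1,-2,1,2,0 for degrees 0…4.
Finally multiplying by (1 - y + y⁵), the product of all factors after the first has coefficients 1,-3,3,1,-2 for degrees 0…4.
[y⁴] = 1·(-2) + 3·3 + 3·1 = 10.

10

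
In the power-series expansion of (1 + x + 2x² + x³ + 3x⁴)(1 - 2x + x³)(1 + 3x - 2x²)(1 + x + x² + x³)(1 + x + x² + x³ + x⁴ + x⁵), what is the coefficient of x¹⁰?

(1 + x + 2x² + x³ + 3x⁴) has coefficients 1,1,2,1,3 for degrees 0…4.
(1 - 2x + x³) has coefficients 1,-2,0,1,0,0,0,0,0,0,0 for degrees 0…10.
Multiplying by (1 + 3x - 2x²) gives running coefficients 1,1,-8,5,3,-2,0,0,0,0,0 for degrees 0…10.
Multiplying by (1 + x + x² + x³) gives running coefficients 1,2,-6,-1,1,-2,6,1,-2,0,0 for degrees 0…10.
Finally multiplying by (1 + x + x² + x³ + x⁴ + x⁵), the product of all factors after the first has coefficients 1,3,-3,-4,-3,-5,0,-1,3,4,3 for degrees 0…10.
[x¹⁰] = 1·3 + 1·4 + 2·3 + 1·(-1) + 3·0 = 12.

12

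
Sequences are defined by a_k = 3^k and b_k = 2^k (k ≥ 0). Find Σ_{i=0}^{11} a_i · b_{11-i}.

527345

The convolution is the t^11 coefficient of A(t)B(t).
Σ = 1·2048 + 3·1024 + 9·512 + 27·256 + 81·128 + 243·64 + 729·32 + 2187·16 + 6561·8 + 19683·4 + 59049·2 + 177147·1 = 527345.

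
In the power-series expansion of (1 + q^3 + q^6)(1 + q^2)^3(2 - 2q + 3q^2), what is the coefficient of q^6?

(1 + q^3 + q^6) has coefficients 1,0,0,1,0,0,1 for degrees 0…6.
(1 + q^2)^3 has coefficients 1,0,3,0,3,0,1 for degrees 0…6.
Finally multiplying by (2 - 2q + 3q^2), the product of all factors after the first has coefficients 2,-2,9,-6,15,-6,11 for degrees 0…6.
[q^6] = 1·11 + 1·(-6) + 1·2 = 7.

7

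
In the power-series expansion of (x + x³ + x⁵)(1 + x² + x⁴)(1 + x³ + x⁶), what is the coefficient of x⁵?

(x + x³ + x⁵) has coefficients 0,1,0,1,0,1 for degrees 0…5.
(1 + x² + x⁴) has coefficients 1,0,1,0,1,0 for degrees 0…5.
Finally multiplying by (1 + x³ + x⁶), the product of all factors after the first has coefficients 1,0,1,1,1,1 for degrees 0…5.
[x⁵] = 1·1 + 1·1 + 1·1 = 3.

3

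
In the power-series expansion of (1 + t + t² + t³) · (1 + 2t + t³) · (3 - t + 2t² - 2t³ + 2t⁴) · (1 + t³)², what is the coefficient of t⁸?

(1 + t + t² + t³) has coefficients 1,1,1,1 for degrees 0…3.
(1 + 2t + t³) has coefficients 1,2,0,1,0,0,0,0,0 for degrees 0…8.
Multiplying by (3 - t + 2t² - 2t³ + 2t⁴) gives running coefficients 3,5,0,5,-3,6,-2,2,0 for degrees 0…8.
Finally multiplying by (1 + t³)², the product of all factors after the first has coefficients 3,5,0,11,7,6,11,1,12 for degrees 0…8.
[t⁸] = 1·12 + 1·1 + 1·11 + 1·6 = 30.

30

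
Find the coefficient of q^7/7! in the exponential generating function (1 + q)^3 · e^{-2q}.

The EGF product rule gives c_7 = Σ_{k_1+k_2=7} C(7; k_1,k_2) · ∏ g_i(k_i), where (1+q)^3 gives the falling factorial (3)_k; e^{-2q} gives (-2)^k.
g_1(k) for k = 0…7: 1, 3, 6, 6, 0, 0, 0, 0.
g_2(k) for k = 0…7: 1, -2, 4, -8, 16, -32, 64, -128.
c_7 = Σ_k C(7,k)·g_1(k)·g_2(7−k) = 1·1·(-128) + 7·3·64 + 21·6·(-32) + 35·6·16 = −128 + 1344 − 4032 + 3360 = 544.

544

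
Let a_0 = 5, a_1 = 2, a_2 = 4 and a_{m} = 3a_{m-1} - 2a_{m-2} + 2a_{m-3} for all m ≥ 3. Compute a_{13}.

The ordinary generating function has denominator 1 - 3z + 2z^2 - 2z^3.
Iterating the recurrence: a_0,…,a_{13} = 5, 2, 4, 18, 50, 122, 302, 762, 1926, 4858, 12246, 30874, 77846, 196282.

196282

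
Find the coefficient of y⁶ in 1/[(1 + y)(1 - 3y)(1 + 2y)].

379

Partial fractions give a closed form: a_n = (-1/4)·(-1)^n + (9/20)·3^n + (4/5)·(-2)^n.
At n = 6: a_6 = 379.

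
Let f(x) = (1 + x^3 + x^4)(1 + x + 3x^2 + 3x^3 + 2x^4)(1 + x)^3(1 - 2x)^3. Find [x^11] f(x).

-52

(1 + x^3 + x^4) has coefficients 1,0,0,1,1 for degrees 0…4.
(1 + x + 3x^2 + 3x^3 + 2x^4) has coefficients 1,1,3,3,2,0,0,0,0,0,0,0 for degrees 0…11.
Multiplying by (1 + x)^3 gives running coefficients 1,4,9,16,21,18,9,2,0,0,0,0 for degrees 0…11.
Finally multiplying by (1 - 2x)^3, the product of all factors after the first has coefficients 1,-2,-3,2,1,12,25,-4,-48,-48,-16,0 for degrees 0…11.
[x^11] = 1·0 + 1·(-48) + 1·(-4) = -52.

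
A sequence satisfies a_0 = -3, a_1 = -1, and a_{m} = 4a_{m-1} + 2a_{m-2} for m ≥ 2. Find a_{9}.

The ordinary generating function has denominator 1 - 4z - 2z^2.
Iterating the recurrence: a_0,…,a_{9} = -3, -1, -10, -42, -188, -836, -3720, -16552, -73648, -327696.

-327696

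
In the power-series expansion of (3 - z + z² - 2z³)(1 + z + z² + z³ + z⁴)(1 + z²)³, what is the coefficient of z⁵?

7

(3 - z + z² - 2z³) has coefficients 3,-1,1,-2 for degrees 0…3.
(1 + z + z² + z³ + z⁴) has coefficients 1,1,1,1,1,0 for degrees 0…5.
Finally multiplying by (1 + z²)³, the product of all factors after the first has coefficients 1,1,4,4,7,6 for degrees 0…5.
[z⁵] = 3·6 − 1·7 + 1·4 − 2·4 = 7.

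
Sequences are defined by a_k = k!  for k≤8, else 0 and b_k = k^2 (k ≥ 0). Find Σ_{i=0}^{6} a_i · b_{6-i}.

363

This is [x^6] in the product of the two ordinary generating functions.
Σ = 1·36 + 1·25 + 2·16 + 6·9 + 24·4 + 120·1 + 720·0 = 363.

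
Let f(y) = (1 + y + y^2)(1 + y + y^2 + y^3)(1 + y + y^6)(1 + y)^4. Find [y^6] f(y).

73

(1 + y + y^2) has coefficients 1,1,1 for degrees 0…2.
(1 + y + y^2 + y^3) has coefficients 1,1,1,1,0,0,0 for degrees 0…6.
Multiplying by (1 + y + y^6) gives running coefficients 1,2,2,2,1,0,1 for degrees 0…6.
Finally multiplying by (1 + y)^4, the product of all factors after the first has coefficients 1,6,16,26,30,26,17 for degrees 0…6.
[y^6] = 1·17 + 1·26 + 1·30 = 73.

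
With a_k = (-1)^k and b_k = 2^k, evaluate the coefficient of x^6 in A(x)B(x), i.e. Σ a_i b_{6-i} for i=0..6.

43

Write out a_i and b_{6-i} for i = 0,…,6 and sum the products.
Σ = 1·64 − 1·32 + 1·16 − 1·8 + 1·4 − 1·2 + 1·1 = 43.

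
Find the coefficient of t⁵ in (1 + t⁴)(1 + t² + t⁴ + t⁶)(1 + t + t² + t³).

(1 + t⁴) has coefficients 1,0,0,0,1 for degrees 0…4.
(1 + t² + t⁴ + t⁶) has coefficients 1,0,1,0,1,0 for degrees 0…5.
Finally multiplying by (1 + t + t² + t³), the product of all factors after the first has coefficients 1,1,2,2,2,2 for degrees 0…5.
[t⁵] = 1·2 + 1·1 = 3.

3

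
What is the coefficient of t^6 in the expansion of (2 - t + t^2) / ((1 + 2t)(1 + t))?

The denominator gives the recurrence a_n = −3a_(n−1) − 2a_(n−2) for n ≥ 3; the numerator fixes a_0 = 2, a_1 = -7, a_2 = 18.
Iterating: 2, -7, 18, -40, 84, -172, 348, so a_6 = 348.

348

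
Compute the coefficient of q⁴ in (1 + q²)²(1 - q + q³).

1

(1 + q²)² has coefficients 1,0,2,0,1 for degrees 0…4.
(1 - q + q³) has coefficients 1,-1,0,1,0 for degrees 0…4.
[q⁴] = 1·0 + 2·0 + 1·1 = 1.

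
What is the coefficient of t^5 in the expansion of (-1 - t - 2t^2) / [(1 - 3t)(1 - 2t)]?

-1006

The denominator gives the recurrence a_n = 5a_(n−1) − 6a_(n−2) for n ≥ 3; the numerator fixes a_0 = -1, a_1 = -6, a_2 = -26.
Iterating: -1, -6, -26, -94, -314, -1006, so a_5 = -1006.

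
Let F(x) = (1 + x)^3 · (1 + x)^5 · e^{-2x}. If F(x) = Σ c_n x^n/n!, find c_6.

The EGF product rule gives c_6 = Σ_{k_1+k_2+k_3=6} C(6; k_1,k_2,k_3) · ∏ g_i(k_i), where (1+x)^3 gives the falling factorial (3)_k; (1+x)^5 gives the falling factorial (5)_k; e^{-2x} gives (-2)^k.
g_1(k) for k = 0…6: 1, 3, 6, 6, 0, 0, 0.
g_2(k) for k = 0…6: 1, 5, 20, 60, 120, 120, 0.
g_3(k) for k = 0…6: 1, -2, 4, -8, 16, -32, 64.
First combine the last two factors: h(k) = Σ_j C(k,j)·g_2(j)·g_3(k−j) for k = 0…6: 1, 3, 4, -8, -24, 88, 64.
c_6 = Σ_k C(6,k)·g_1(k)·h(6−k) = 1·1·64 + 6·3·88 + 15·6·(-24) + 20·6·(-8) = 64 + 1584 − 2160 − 960 = -1472.

-1472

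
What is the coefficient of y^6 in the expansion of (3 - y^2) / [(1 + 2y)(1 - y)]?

118

The denominator gives the recurrence a_n = −a_(n−1) + 2a_(n−2) for n ≥ 3; the numerator fixes a_0 = 3, a_1 = -3, a_2 = 8.
Iterating: 3, -3, 8, -14, 30, -58, 118, so a_6 = 118.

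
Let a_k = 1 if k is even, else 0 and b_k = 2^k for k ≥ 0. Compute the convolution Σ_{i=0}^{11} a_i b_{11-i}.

Write out a_i and b_{11-i} for i = 0,…,11 and sum the products.
Σ = 1·2048 + 0·1024 + 1·512 + 0·256 + 1·128 + 0·64 + 1·32 + 0·16 + 1·8 + 0·4 + 1·2 + 0·1 = 2730.

2730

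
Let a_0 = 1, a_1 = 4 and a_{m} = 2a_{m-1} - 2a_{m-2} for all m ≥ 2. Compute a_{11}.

The ordinary generating function has denominator 1 - 2z + 2z^2.
Iterating the recurrence: a_0,…,a_{11} = 1, 4, 6, 4, -4, -16, -24, -16, 16, 64, 96, 64.

64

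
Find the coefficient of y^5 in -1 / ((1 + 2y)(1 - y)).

The denominator gives the recurrence a_n = −a_(n−1) + 2a_(n−2) for n ≥ 2; the numerator fixes a_0 = -1, a_1 = 1.
Iterating: -1, 1, -3, 5, -11, 21, so a_5 = 21.

21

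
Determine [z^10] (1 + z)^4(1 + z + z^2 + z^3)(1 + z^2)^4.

(1 + z)^4 has coefficients 1,4,6,4,1 for degrees 0…4.
(1 + z + z^2 + z^3) has coefficients 1,1,1,1,0,0,0,0,0,0,0 for degrees 0…10.
Finally multiplying by (1 + z^2)^4, the product of all factors after the first has coefficients 1,1,5,5,10,10,10,10,5,5,1 for degrees 0…10.
[z^10] = 1·1 + 4·5 + 6·5 + 4·10 + 1·10 = 101.

101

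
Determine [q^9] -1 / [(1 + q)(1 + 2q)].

1023

Partial fractions give a closed form: a_n = (1)·(-1)^n + (-2)·(-2)^n.
At n = 9: a_9 = 1023.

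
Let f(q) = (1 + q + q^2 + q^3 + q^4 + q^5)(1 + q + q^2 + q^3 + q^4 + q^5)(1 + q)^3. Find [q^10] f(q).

(1 + q + q^2 + q^3 + q^4 + q^5) has coefficients 1,1,1,1,1,1 for degrees 0…5.
(1 + q + q^2 + q^3 + q^4 + q^5) has coefficients 1,1,1,1,1,1,0,0,0,0,0 for degrees 0…10.
Finally multiplying by (1 + q)^3, the product of all factors after the first has coefficients 1,4,7,8,8,8,7,4,1,0,0 for degrees 0…10.
[q^10] = 1·0 + 1·0 + 1·1 + 1·4 + 1·7 + 1·8 = 20.

20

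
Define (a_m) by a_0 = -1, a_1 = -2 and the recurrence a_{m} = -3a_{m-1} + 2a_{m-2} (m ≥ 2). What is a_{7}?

-2536

The ordinary generating function has denominator 1 + 3y - 2y^2.
Iterating the recurrence: a_0,…,a_{7} = -1, -2, 4, -16, 56, -200, 712, -2536.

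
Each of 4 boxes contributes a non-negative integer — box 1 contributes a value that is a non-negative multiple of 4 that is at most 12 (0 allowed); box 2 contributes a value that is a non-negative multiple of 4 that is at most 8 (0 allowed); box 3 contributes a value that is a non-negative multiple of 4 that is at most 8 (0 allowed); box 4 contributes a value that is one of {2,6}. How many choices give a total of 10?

9

The generating function for the choices is (1 + t⁴ + t⁸ + t¹²)·(1 + t⁴ + t⁸)·(1 + t⁴ + t⁸)·(t² + t⁶); the count is [t¹⁰].
(1 + t⁴ + t⁸ + t¹²) has coefficients 1,0,0,0,1,0,0,0,1,0,0 for degrees 0…10.
(1 + t⁴ + t⁸) has coefficients 1,0,0,0,1,0,0,0,1,0,0 for degrees 0…10.
Multiplying by (1 + t⁴ + t⁸) gives running coefficients 1,0,0,0,2,0,0,0,3,0,0 for degrees 0…10.
Finally multiplying by (t² + t⁶), the product of all factors after the first has coefficients 0,0,1,0,0,0,3,0,0,0,5 for degrees 0…10.
[t¹⁰] = 1·5 + 1·3 + 1·1 = 9.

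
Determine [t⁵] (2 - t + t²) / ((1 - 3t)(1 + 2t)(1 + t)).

Partial fractions give a closed form: a_n = (4/5)·3^n + (11/5)·(-2)^n + (-1)·(-1)^n.
At n = 5: a_5 = 125.

125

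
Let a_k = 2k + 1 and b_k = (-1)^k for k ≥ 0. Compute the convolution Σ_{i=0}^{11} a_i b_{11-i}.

12

This is [x^11] in the product of the two ordinary generating functions.
Σ = 1·(-1) + 3·1 + 5·(-1) + 7·1 + 9·(-1) + 11·1 + 13·(-1) + 15·1 + 17·(-1) + 19·1 + 21·(-1) + 23·1 = 12.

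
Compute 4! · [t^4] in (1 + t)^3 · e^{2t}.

The EGF product rule gives c_4 = Σ_{k_1+k_2=4} C(4; k_1,k_2) · ∏ g_i(k_i), where (1+t)^3 gives the falling factorial (3)_k; e^{2t} gives (2)^k.
g_1(k) for k = 0…4: 1, 3, 6, 6, 0.
g_2(k) for k = 0…4: 1, 2, 4, 8, 16.
c_4 = Σ_k C(4,k)·g_1(k)·g_2(4−k) = 1·1·16 + 4·3·8 + 6·6·4 + 4·6·2 = 16 + 96 + 144 + 48 = 304.

304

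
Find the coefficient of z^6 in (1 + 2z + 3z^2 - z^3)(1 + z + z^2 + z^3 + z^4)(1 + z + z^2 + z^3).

16

(1 + 2z + 3z^2 - z^3) has coefficients 1,2,3,-1 for degrees 0…3.
(1 + z + z^2 + z^3 + z^4) has coefficients 1,1,1,1,1,0,0 for degrees 0…6.
Finally multiplying by (1 + z + z^2 + z^3), the product of all factors after the first has coefficients 1,2,3,4,4,3,2 for degrees 0…6.
[z^6] = 1·2 + 2·3 + 3·4 − 1·4 = 16.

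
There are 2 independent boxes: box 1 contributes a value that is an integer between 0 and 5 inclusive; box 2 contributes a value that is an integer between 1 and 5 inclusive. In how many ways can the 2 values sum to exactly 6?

5

The generating function for the choices is (1 + z + z^2 + z^3 + z^4 + z^5)·(z + z^2 + z^3 + z^4 + z^5); the count is [z^6].
(1 + z + z^2 + z^3 + z^4 + z^5) has coefficients 1,1,1,1,1,1 for degrees 0…5.
(z + z^2 + z^3 + z^4 + z^5) has coefficients 0,1,1,1,1,1,0 for degrees 0…6.
[z^6] = 1·0 + 1·1 + 1·1 + 1·1 + 1·1 + 1·1 = 5.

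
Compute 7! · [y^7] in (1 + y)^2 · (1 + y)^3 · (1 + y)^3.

The EGF product rule gives c_7 = Σ_{k_1+k_2+k_3=7} C(7; k_1,k_2,k_3) · ∏ g_i(k_i), where (1+y)^2 gives the falling factorial (2)_k; (1+y)^3 gives the falling factorial (3)_k; (1+y)^3 gives the falling factorial (3)_k.
g_1(k) for k = 0…7: 1, 2, 2, 0, 0, 0, 0, 0.
g_2(k) for k = 0…7: 1, 3, 6, 6, 0, 0, 0, 0.
g_3(k) for k = 0…7: 1, 3, 6, 6, 0, 0, 0, 0.
First combine the last two factors: h(k) = Σ_j C(k,j)·g_2(j)·g_3(k−j) for k = 0…7: 1, 6, 30, 120, 360, 720, 720, 0.
c_7 = Σ_k C(7,k)·g_1(k)·h(7−k) = 7·2·720 + 21·2·720 = 10080 + 30240 = 40320.

40320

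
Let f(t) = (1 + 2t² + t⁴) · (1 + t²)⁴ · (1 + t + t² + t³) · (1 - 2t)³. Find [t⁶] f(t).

(1 + 2t² + t⁴) has coefficients 1,0,2,0,1 for degrees 0…4.
(1 + t²)⁴ has coefficients 1,0,4,0,6,0,4 for degrees 0…6.
Multiplying by (1 + t + t² + t³) gives running coefficients 1,1,5,5,10,10,10 for degrees 0…6.
Finally multiplying by (1 - 2t)³, the product of all factors after the first has coefficients 1,-5,11,-21,32,-30,30 for degrees 0…6.
[t⁶] = 1·30 + 2·32 + 1·11 = 105.

105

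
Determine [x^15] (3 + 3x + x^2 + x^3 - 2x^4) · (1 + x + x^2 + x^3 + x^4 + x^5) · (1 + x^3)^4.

(3 + 3x + x^2 + x^3 - 2x^4) has coefficients 3,3,1,1,-2 for degrees 0…4.
(1 + x + x^2 + x^3 + x^4 + x^5) has coefficients 1,1,1,1,1,1,0,0,0,0,0,0,0,0,0,0 for degrees 0…15.
Finally multiplying by (1 + x^3)^4, the product of all factors after the first has coefficients 1,1,1,5,5,5,10,10,10,10,10,10,5,5,5,1 for degrees 0…15.
[x^15] = 3·1 + 3·5 + 1·5 + 1·5 − 2·10 = 8.

8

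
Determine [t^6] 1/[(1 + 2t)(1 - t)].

43

Partial fractions give a closed form: a_n = (2/3)·(-2)^n + (1/3)·1^n.
At n = 6: a_6 = 43.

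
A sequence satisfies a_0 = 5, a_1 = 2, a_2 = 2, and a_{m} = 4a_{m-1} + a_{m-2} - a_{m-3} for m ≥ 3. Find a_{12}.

The ordinary generating function has denominator 1 - 4y - y^2 + y^3.
Iterating the recurrence: a_0,…,a_{12} = 5, 2, 2, 5, 20, 83, 347, 1451, 6068, 25376, 106121, 443792, 1855913.

1855913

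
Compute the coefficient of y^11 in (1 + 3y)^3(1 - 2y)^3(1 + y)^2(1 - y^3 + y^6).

469

(1 + 3y)^3 has coefficients 1,9,27,27 for degrees 0…3.
(1 - 2y)^3 has coefficients 1,-6,12,-8,0,0,0,0,0,0,0,0 for degrees 0…11.
Multiplying by (1 + y)^2 gives running coefficients 1,-4,1,10,-4,-8,0,0,0,0,0,0 for degrees 0…11.
Finally multiplying by (1 - y^3 + y^6), the product of all factors after the first has coefficients 1,-4,1,9,0,-9,-9,0,9,10,-4,-8 for degrees 0…11.
[y^11] = 1·(-8) + 9·(-4) + 27·10 + 27·9 = 469.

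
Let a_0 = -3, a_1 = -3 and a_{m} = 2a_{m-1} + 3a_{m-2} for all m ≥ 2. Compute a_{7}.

-3279

The ordinary generating function has denominator 1 - 2t - 3t^2.
Iterating the recurrence: a_0,…,a_{7} = -3, -3, -15, -39, -123, -363, -1095, -3279.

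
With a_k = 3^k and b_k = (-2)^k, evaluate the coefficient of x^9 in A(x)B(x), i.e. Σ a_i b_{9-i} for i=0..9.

This is [x^9] in the product of the two ordinary generating functions.
Σ = 1·(-512) + 3·256 + 9·(-128) + 27·64 + 81·(-32) + 243·16 + 729·(-8) + 2187·4 + 6561·(-2) + 19683·1 = 11605.

11605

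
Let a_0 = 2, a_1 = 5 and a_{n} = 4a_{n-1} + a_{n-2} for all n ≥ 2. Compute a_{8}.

The ordinary generating function has denominator 1 - 4y - y^2.
Iterating the recurrence: a_0,…,a_{8} = 2, 5, 22, 93, 394, 1669, 7070, 29949, 126866.

126866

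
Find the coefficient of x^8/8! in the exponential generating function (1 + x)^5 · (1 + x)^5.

1814400

The EGF product rule gives c_8 = Σ_{k_1+k_2=8} C(8; k_1,k_2) · ∏ g_i(k_i), where (1+x)^5 gives the falling factorial (5)_k; (1+x)^5 gives the falling factorial (5)_k.
g_1(k) for k = 0…8: 1, 5, 20, 60, 120, 120, 0, 0, 0.
g_2(k) for k = 0…8: 1, 5, 20, 60, 120, 120, 0, 0, 0.
c_8 = Σ_k C(8,k)·g_1(k)·g_2(8−k) = 56·60·120 + 70·120·120 + 56·120·60 = 403200 + 1008000 + 403200 = 1814400.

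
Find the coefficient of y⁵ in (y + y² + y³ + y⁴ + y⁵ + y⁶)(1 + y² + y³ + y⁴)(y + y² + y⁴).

(y + y² + y³ + y⁴ + y⁵ + y⁶) has coefficients 0,1,1,1,1,1 for degrees 0…5.
(1 + y² + y³ + y⁴) has coefficients 1,0,1,1,1,0 for degrees 0…5.
Finally multiplying by (y + y² + y⁴), the product of all factors after the first has coefficients 0,1,1,1,3,2 for degrees 0…5.
[y⁵] = 1·3 + 1·1 + 1·1 + 1·1 + 1·0 = 6.

6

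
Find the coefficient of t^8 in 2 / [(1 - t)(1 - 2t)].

1022

Partial fractions give a closed form: a_n = (-2)·1^n + (4)·2^n.
At n = 8: a_8 = 1022.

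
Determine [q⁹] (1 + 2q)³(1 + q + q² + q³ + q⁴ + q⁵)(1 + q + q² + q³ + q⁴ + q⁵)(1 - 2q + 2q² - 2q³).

-136

(1 + 2q)³ has coefficients 1,6,12,8 for degrees 0…3.
(1 + q + q² + q³ + q⁴ + q⁵) has coefficients 1,1,1,1,1,1,0,0,0,0 for degrees 0…9.
Multiplying by (1 + q + q² + q³ + q⁴ + q⁵) gives running coefficients 1,2,3,4,5,6,5,4,3,2 for degrees 0…9.
Finally multiplying by (1 - 2q + 2q² - 2q³), the product of all factors after the first has coefficients 1,0,1,0,-1,-2,-5,-4,-7,-6 for degrees 0…9.
[q⁹] = 1·(-6) + 6·(-7) + 12·(-4) + 8·(-5) = -136.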